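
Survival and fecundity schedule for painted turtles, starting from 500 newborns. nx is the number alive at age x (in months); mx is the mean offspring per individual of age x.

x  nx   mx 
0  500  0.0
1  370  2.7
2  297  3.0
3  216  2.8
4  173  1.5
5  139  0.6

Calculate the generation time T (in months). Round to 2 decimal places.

2.13

lx = nx/n0 = nx/500: 1, 0.74, 0.594, 0.432, 0.346, 0.278
lx·mx: 0, 1.998, 1.782, 1.2096, 0.519, 0.1668 → R0 = 5.6754
x·lx·mx: 0, 1.998, 3.564, 3.6288, 2.076, 0.834 → Σ = 12.1008
T = 12.1008 / 5.6754 = 2.132149… → 2.13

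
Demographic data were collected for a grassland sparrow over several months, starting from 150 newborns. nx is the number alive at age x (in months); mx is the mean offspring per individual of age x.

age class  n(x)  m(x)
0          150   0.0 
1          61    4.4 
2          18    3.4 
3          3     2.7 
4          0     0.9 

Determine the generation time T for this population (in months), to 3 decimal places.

1.229

lx = nx/n0 = nx/150: 1, 0.40667…, 0.12, 0.02, 0
lx·mx: 0, 1.789333…, 0.408, 0.054, 0 → R0 = 2.251333…
x·lx·mx: 0, 1.789333…, 0.816, 0.162, 0 → Σ = 2.767333…
T = 2.767333… / 2.251333… = 1.229198… → 1.229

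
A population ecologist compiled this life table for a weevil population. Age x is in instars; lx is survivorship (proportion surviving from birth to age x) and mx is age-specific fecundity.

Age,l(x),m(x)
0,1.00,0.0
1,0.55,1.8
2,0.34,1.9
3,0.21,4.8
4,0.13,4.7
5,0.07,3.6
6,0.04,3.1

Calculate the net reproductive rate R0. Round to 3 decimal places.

3.631

lx·mx by age: 0, 0.99, 0.646, 1.008, 0.611, 0.252, 0.124
R0 = Σ lx·mx = 3.631 → 3.631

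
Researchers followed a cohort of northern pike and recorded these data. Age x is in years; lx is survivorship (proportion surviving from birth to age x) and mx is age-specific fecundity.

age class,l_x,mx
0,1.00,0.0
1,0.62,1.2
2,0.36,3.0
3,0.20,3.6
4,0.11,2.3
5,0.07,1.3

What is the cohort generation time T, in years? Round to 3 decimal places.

2.261

lx·mx: 0, 0.744, 1.08, 0.72, 0.253, 0.091 → R0 = 2.888
x·lx·mx: 0, 0.744, 2.16, 2.16, 1.012, 0.455 → Σ = 6.531
T = 6.531 / 2.888 = 2.261427… → 2.261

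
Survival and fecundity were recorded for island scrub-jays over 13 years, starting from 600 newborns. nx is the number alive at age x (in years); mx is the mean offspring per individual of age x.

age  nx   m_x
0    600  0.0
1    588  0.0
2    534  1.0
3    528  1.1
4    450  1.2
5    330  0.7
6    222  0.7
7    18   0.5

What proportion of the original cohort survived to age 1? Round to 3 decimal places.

l_1 = n_1/n_0 = 588/600 = 0.98 → 0.980

0.980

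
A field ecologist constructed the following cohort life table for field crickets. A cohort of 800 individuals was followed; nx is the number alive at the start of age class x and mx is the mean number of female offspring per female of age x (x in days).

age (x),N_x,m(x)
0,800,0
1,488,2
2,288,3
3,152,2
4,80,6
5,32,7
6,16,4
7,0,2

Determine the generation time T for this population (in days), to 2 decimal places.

lx = nx/n0 = nx/800: 1, 0.61, 0.36, 0.19, 0.1, 0.04, 0.02, 0
lx·mx: 0, 1.22, 1.08, 0.38, 0.6, 0.28, 0.08, 0 → R0 = 3.64
x·lx·mx: 0, 1.22, 2.16, 1.14, 2.4, 1.4, 0.48, 0 → Σ = 8.8
T = 8.8 / 3.64 = 2.417582… → 2.42

2.42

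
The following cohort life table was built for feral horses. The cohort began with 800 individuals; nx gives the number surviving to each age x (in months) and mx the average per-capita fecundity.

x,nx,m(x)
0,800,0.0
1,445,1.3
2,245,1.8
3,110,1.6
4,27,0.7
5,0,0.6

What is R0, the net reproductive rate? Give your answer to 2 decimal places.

lx = nx/n0 = nx/800: 1, 0.55625, 0.30625, 0.1375, 0.03375, 0
lx·mx by age: 0, 0.723125, 0.55125, 0.22, 0.023625, 0
R0 = Σ lx·mx = 1.518 → 1.52

1.52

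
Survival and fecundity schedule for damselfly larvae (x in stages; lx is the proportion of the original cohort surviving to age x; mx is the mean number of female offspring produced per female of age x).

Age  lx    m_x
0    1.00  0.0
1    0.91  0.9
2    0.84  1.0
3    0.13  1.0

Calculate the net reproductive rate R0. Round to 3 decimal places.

lx·mx by age: 0, 0.819, 0.84, 0.13
R0 = Σ lx·mx = 1.789 → 1.789

1.789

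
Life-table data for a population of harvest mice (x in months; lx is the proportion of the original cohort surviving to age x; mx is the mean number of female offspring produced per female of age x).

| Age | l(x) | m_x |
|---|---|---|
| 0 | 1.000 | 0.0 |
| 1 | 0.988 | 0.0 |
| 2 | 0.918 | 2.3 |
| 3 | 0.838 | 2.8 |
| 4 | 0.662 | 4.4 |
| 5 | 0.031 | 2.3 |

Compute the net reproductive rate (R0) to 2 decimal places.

lx·mx by age: 0, 0, 2.1114, 2.3464, 2.9128, 0.0713
R0 = Σ lx·mx = 7.4419 → 7.44

7.44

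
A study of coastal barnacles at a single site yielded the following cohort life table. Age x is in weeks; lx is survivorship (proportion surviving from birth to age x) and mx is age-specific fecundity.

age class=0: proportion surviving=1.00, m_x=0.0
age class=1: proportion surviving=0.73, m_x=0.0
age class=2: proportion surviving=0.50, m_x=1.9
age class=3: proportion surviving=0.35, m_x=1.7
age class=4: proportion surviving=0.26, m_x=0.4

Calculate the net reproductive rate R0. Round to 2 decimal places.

lx·mx by age: 0, 0, 0.95, 0.595, 0.104
R0 = Σ lx·mx = 1.649 → 1.65

1.65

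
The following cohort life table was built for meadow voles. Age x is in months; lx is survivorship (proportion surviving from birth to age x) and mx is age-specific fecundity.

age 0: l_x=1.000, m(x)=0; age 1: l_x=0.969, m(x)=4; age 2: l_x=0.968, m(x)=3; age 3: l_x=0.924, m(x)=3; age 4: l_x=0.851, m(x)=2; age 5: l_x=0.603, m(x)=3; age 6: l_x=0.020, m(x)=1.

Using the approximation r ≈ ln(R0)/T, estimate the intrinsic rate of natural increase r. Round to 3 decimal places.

R0 = Σ lx·mx = 0 + 3.876 + 2.904 + 2.772 + 1.702 + 1.809 + 0.02 = 13.083
Σ x·lx·mx = 33.973; T = 33.973/13.083 = 2.59673…
r ≈ ln(R0)/T = ln(13.083)/2.59673… = 0.99021… → 0.990

0.990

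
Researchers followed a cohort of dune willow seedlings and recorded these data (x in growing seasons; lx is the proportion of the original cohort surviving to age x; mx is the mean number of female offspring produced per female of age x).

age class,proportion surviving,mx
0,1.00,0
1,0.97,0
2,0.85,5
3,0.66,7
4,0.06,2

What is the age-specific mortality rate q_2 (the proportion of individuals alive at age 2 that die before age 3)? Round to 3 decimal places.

q_2 = (l_2 − l_3) / l_2 = (0.85 − 0.66) / 0.85
     = 0.19 / 0.85 = 0.223529… → 0.224

0.224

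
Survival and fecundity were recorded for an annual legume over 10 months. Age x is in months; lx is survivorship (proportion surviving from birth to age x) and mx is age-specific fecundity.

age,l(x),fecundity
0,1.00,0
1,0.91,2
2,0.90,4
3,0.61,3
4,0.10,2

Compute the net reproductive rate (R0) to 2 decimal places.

7.45

lx·mx by age: 0, 1.82, 3.6, 1.83, 0.2
R0 = Σ lx·mx = 7.45 → 7.45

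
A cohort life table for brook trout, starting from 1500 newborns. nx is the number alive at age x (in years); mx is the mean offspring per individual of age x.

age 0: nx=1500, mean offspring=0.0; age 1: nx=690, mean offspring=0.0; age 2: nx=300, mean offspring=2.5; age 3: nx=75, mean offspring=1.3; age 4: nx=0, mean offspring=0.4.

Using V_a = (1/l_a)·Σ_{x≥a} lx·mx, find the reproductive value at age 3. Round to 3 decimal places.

1.300

lx = nx/n0 = nx/1500: 1, 0.46, 0.2, 0.05, 0
lx·mx for x ≥ 3: 0.065, 0 → sum = 0.065
V_3 = 0.065 / l_3 = 0.065 / 0.05 = 1.3 → 1.300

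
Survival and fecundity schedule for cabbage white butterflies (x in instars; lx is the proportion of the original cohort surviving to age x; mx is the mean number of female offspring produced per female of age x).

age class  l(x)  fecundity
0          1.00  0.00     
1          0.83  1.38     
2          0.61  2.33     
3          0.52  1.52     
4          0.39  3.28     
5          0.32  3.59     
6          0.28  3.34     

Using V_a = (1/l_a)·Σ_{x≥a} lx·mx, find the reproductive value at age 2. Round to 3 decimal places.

9.139

lx·mx for x ≥ 2: 1.4213, 0.7904, 1.2792, 1.1488, 0.9352 → sum = 5.5749
V_2 = 5.5749 / l_2 = 5.5749 / 0.61 = 9.13918… → 9.139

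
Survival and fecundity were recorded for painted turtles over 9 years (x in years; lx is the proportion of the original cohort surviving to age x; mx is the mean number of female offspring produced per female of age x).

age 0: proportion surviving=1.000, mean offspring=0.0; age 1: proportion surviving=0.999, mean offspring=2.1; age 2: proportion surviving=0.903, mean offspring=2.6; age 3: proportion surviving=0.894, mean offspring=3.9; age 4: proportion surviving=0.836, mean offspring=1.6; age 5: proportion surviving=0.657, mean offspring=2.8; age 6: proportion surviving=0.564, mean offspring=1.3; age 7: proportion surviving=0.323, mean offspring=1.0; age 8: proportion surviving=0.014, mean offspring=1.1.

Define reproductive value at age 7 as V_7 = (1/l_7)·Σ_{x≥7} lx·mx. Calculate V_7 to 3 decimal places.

lx·mx for x ≥ 7: 0.323, 0.0154 → sum = 0.3384
V_7 = 0.3384 / l_7 = 0.3384 / 0.323 = 1.047678… → 1.048

1.048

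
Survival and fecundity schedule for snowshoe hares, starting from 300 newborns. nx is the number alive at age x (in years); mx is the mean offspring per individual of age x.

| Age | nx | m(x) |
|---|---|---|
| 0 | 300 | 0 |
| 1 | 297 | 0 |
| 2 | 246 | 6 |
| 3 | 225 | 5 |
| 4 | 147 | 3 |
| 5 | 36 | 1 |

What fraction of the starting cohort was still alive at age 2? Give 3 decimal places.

0.820

l_2 = n_2/n_0 = 246/300 = 0.82 → 0.820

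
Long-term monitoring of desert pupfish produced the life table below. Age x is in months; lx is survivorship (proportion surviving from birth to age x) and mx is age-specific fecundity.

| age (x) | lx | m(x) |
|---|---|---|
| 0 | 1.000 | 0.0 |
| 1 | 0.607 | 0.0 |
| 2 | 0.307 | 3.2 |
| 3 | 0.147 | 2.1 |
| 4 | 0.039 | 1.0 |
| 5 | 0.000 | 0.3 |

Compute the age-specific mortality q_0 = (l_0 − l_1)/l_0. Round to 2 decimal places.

0.39

q_0 = (l_0 − l_1) / l_0 = (1 − 0.607) / 1
     = 0.393 / 1 = 0.393 → 0.39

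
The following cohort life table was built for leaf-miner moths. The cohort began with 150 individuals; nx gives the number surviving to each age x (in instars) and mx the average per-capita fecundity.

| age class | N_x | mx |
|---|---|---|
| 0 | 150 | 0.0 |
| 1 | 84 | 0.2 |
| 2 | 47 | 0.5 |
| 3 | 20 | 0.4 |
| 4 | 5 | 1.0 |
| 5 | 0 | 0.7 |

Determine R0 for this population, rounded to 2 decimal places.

lx = nx/n0 = nx/150: 1, 0.56, 0.31333…, 0.13333…, 0.03333…, 0
lx·mx by age: 0, 0.112, 0.156667…, 0.053333…, 0.033333…, 0
R0 = Σ lx·mx = 0.355333… → 0.36

0.36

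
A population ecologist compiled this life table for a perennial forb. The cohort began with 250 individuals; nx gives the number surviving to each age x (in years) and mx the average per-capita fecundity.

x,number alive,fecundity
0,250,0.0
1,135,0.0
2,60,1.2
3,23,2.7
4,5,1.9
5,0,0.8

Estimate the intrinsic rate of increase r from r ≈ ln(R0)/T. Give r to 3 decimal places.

-0.216

lx = nx/n0 = nx/250: 1, 0.54, 0.24, 0.092, 0.02, 0
R0 = Σ lx·mx = 0 + 0 + 0.288 + 0.2484 + 0.038 + 0 = 0.5744
Σ x·lx·mx = 1.4732; T = 1.4732/0.5744 = 2.56476…
r ≈ ln(R0)/T = ln(0.5744)/2.56476… = -0.21617… → -0.216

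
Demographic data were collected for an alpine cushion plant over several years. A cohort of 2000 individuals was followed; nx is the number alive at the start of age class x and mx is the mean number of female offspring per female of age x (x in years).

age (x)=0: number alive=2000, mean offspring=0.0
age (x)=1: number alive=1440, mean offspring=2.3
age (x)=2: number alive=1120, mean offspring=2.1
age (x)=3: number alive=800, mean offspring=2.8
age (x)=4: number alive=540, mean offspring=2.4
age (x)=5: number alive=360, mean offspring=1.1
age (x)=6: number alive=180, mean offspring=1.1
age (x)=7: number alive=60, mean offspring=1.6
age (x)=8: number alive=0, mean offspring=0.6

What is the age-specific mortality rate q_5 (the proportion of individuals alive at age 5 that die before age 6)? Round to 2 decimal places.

lx = nx/n0 = nx/2000: 1, 0.72, 0.56, 0.4, 0.27, 0.18, 0.09, 0.03, 0
q_5 = (l_5 − l_6) / l_5 = (0.18 − 0.09) / 0.18
     = 0.09 / 0.18 = 0.5 → 0.50

0.50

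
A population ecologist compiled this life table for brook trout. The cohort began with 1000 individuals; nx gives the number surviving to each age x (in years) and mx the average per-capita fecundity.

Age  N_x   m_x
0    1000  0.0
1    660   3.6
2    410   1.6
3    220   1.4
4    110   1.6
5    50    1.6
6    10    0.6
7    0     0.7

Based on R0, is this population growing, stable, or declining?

lx = nx/n0 = nx/1000: 1, 0.66, 0.41, 0.22, 0.11, 0.05, 0.01, 0
R0 = Σ lx·mx = 0 + 2.376 + 0.656 + 0.308 + 0.176 + 0.08 + 0.006 + 0 = 3.602
R0 > 1, so the population is growing.

growing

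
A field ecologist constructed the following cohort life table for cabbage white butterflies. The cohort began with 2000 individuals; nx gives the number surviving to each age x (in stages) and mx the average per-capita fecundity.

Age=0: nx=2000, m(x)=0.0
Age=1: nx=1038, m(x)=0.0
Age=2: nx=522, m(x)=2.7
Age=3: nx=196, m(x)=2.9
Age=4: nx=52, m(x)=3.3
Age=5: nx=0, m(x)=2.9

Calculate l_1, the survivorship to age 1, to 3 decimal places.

0.519

l_1 = n_1/n_0 = 1038/2000 = 0.519 → 0.519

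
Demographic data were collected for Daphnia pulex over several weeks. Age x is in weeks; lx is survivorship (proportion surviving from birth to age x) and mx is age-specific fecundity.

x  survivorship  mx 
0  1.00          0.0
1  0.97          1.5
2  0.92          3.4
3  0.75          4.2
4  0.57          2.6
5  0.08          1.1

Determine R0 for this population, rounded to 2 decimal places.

9.30

lx·mx by age: 0, 1.455, 3.128, 3.15, 1.482, 0.088
R0 = Σ lx·mx = 9.303 → 9.30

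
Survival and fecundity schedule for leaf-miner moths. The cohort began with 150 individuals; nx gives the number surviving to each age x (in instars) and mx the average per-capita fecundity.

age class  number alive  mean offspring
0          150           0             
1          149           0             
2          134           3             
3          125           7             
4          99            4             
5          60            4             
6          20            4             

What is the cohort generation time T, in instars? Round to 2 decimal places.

3.36

lx = nx/n0 = nx/150: 1, 0.99333…, 0.89333…, 0.83333…, 0.66, 0.4, 0.13333…
lx·mx: 0, 0, 2.68…, 5.833333…, 2.64, 1.6, 0.533333… → R0 = 13.286667…
x·lx·mx: 0, 0, 5.36…, 17.5…, 10.56, 8, 3.2… → Σ = 44.62…
T = 44.62… / 13.286667… = 3.358254… → 3.36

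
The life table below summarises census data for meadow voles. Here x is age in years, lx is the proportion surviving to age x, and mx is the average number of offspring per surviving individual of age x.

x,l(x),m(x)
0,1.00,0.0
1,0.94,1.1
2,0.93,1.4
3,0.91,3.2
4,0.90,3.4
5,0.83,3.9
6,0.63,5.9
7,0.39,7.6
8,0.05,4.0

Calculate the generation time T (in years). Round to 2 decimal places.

lx·mx: 0, 1.034, 1.302, 2.912, 3.06, 3.237, 3.717, 2.964, 0.2 → R0 = 18.426
x·lx·mx: 0, 1.034, 2.604, 8.736, 12.24, 16.185, 22.302, 20.748, 1.6 → Σ = 85.449
T = 85.449 / 18.426 = 4.637415… → 4.64

4.64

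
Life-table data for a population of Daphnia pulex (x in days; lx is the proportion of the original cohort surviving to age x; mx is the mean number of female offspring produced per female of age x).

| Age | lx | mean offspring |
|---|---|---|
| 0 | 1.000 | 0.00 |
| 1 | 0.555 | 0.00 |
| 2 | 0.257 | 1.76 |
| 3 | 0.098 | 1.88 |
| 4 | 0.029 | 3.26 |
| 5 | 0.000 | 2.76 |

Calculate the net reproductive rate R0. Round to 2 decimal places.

lx·mx by age: 0, 0, 0.45232, 0.18424, 0.09454, 0
R0 = Σ lx·mx = 0.7311 → 0.73

0.73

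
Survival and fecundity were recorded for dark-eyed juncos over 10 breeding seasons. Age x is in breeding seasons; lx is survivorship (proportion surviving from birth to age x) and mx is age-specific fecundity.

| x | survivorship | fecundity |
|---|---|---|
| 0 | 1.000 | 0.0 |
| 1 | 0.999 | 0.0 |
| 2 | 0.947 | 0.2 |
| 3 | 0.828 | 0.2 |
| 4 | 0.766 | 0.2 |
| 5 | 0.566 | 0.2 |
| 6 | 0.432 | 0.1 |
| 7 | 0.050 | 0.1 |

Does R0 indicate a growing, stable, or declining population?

declining

R0 = Σ lx·mx = 0 + 0 + 0.1894 + 0.1656 + 0.1532 + 0.1132 + 0.0432 + 0.005 = 0.6696
R0 < 1, so the population is declining.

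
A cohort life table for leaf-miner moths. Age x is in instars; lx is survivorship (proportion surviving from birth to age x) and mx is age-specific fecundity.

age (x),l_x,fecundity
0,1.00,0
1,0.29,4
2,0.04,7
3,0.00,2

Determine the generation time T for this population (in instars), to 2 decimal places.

1.19

lx·mx: 0, 1.16, 0.28, 0 → R0 = 1.44
x·lx·mx: 0, 1.16, 0.56, 0 → Σ = 1.72
T = 1.72 / 1.44 = 1.194444… → 1.19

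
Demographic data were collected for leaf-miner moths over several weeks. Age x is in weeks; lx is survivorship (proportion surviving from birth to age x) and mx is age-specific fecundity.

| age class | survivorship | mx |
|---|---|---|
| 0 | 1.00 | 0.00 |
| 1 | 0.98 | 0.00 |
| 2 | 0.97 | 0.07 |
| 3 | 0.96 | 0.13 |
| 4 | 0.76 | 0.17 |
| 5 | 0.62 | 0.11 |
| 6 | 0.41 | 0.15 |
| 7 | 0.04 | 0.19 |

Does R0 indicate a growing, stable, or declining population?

declining

R0 = Σ lx·mx = 0 + 0 + 0.0679 + 0.1248 + 0.1292 + 0.0682 + 0.0615 + 0.0076 = 0.4592
R0 < 1, so the population is declining.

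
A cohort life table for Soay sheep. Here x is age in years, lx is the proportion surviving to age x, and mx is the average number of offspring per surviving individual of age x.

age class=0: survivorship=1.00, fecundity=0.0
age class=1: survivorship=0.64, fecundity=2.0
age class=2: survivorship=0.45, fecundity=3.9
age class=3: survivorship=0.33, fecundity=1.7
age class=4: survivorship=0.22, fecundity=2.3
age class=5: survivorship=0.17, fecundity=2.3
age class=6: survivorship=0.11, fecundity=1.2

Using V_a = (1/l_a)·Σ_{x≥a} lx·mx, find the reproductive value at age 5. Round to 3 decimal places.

3.076

lx·mx for x ≥ 5: 0.391, 0.132 → sum = 0.523
V_5 = 0.523 / l_5 = 0.523 / 0.17 = 3.076471… → 3.076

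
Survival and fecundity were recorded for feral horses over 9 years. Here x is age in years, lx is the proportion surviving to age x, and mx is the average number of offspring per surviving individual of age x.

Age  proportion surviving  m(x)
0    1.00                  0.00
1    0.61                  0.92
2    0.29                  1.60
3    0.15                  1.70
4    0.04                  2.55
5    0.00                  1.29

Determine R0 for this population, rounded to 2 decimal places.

1.38

lx·mx by age: 0, 0.5612, 0.464, 0.255, 0.102, 0
R0 = Σ lx·mx = 1.3822 → 1.38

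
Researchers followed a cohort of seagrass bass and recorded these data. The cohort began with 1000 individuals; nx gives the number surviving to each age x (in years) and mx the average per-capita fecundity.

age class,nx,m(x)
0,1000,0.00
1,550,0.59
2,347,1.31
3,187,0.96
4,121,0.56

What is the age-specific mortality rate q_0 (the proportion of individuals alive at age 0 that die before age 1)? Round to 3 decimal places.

lx = nx/n0 = nx/1000: 1, 0.55, 0.347, 0.187, 0.121
q_0 = (l_0 − l_1) / l_0 = (1 − 0.55) / 1
     = 0.45 / 1 = 0.45 → 0.450

0.450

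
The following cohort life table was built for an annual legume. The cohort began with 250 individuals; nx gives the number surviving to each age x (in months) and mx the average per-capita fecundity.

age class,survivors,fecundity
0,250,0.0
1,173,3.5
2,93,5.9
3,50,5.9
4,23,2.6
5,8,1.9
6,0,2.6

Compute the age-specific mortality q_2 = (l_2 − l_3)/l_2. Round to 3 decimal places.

lx = nx/n0 = nx/250: 1, 0.692, 0.372, 0.2, 0.092, 0.032, 0
q_2 = (l_2 − l_3) / l_2 = (0.372 − 0.2) / 0.372
     = 0.172 / 0.372 = 0.462366… → 0.462

0.462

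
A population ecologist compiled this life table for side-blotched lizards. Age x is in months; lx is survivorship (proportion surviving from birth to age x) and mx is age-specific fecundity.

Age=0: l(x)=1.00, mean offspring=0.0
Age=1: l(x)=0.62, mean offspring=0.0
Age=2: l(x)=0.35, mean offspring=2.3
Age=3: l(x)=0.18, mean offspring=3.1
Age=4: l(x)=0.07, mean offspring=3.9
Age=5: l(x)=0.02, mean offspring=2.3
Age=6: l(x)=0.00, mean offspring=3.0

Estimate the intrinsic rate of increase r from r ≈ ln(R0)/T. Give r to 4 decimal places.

R0 = Σ lx·mx = 0 + 0 + 0.805 + 0.558 + 0.273 + 0.046 + 0 = 1.682
Σ x·lx·mx = 4.606; T = 4.606/1.682 = 2.73841…
r ≈ ln(R0)/T = ln(1.682)/2.73841… = 0.189885… → 0.1899

0.1899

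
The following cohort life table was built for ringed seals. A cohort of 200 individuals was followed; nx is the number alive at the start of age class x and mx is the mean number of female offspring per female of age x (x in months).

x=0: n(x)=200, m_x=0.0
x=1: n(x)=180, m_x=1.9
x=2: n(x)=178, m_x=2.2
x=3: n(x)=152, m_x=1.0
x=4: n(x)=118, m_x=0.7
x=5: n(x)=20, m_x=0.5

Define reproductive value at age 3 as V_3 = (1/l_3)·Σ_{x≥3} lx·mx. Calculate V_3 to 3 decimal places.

1.609

lx = nx/n0 = nx/200: 1, 0.9, 0.89, 0.76, 0.59, 0.1
lx·mx for x ≥ 3: 0.76, 0.413, 0.05 → sum = 1.223
V_3 = 1.223 / l_3 = 1.223 / 0.76 = 1.609211… → 1.609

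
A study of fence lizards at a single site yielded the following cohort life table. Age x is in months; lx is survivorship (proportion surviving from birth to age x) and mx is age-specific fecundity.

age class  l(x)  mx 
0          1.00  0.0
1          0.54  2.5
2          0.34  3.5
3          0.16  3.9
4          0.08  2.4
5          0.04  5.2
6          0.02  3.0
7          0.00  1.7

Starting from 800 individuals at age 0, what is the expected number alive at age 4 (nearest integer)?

Expected survivors = N0 · l_4 = 800 × 0.08 = 64 → 64

64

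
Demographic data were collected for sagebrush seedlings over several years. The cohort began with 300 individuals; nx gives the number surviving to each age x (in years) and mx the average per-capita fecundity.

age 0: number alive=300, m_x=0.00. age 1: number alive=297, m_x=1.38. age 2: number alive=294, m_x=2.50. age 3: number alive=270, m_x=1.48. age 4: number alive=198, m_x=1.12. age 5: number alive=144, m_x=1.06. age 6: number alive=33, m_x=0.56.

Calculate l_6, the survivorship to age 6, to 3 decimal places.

l_6 = n_6/n_0 = 33/300 = 0.11 → 0.110

0.110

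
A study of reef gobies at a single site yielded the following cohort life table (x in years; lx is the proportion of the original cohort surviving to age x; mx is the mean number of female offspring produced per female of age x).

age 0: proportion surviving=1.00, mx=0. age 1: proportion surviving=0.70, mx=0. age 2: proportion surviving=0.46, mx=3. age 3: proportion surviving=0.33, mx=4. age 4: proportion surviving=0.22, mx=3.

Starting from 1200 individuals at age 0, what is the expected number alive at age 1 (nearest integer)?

840

Expected survivors = N0 · l_1 = 1200 × 0.70 = 840 → 840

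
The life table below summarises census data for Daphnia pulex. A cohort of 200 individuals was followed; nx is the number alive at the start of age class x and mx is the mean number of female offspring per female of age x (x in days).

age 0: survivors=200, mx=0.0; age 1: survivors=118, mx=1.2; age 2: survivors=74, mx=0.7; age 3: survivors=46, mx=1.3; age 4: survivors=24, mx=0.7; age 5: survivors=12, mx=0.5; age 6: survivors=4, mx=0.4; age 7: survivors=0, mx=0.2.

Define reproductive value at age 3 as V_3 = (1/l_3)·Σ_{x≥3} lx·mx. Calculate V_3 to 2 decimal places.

1.83

lx = nx/n0 = nx/200: 1, 0.59, 0.37, 0.23, 0.12, 0.06, 0.02, 0
lx·mx for x ≥ 3: 0.299, 0.084, 0.03, 0.008, 0 → sum = 0.421
V_3 = 0.421 / l_3 = 0.421 / 0.23 = 1.830435… → 1.83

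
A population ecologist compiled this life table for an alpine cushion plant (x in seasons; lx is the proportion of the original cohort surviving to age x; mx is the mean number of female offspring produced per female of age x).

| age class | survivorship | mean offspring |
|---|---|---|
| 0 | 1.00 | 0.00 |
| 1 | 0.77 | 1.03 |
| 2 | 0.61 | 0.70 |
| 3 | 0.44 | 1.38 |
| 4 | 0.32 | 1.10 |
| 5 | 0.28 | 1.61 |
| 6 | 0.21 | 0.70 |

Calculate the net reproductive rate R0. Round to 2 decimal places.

lx·mx by age: 0, 0.7931, 0.427, 0.6072, 0.352, 0.4508, 0.147
R0 = Σ lx·mx = 2.7771 → 2.78

2.78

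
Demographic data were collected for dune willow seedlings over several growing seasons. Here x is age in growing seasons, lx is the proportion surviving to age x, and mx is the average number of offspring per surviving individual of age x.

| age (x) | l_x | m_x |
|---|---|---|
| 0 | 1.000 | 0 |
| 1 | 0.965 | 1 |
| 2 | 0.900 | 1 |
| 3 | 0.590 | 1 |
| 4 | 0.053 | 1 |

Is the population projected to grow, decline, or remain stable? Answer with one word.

R0 = Σ lx·mx = 0 + 0.965 + 0.9 + 0.59 + 0.053 = 2.508
R0 > 1, so the population is growing.

growing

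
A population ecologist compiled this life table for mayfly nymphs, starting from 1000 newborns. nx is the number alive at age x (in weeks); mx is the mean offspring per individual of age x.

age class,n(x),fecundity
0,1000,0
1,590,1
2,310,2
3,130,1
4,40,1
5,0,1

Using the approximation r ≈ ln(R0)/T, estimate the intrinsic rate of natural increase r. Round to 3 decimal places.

lx = nx/n0 = nx/1000: 1, 0.59, 0.31, 0.13, 0.04, 0
R0 = Σ lx·mx = 0 + 0.59 + 0.62 + 0.13 + 0.04 + 0 = 1.38
Σ x·lx·mx = 2.38; T = 2.38/1.38 = 1.72464…
r ≈ ln(R0)/T = ln(1.38)/1.72464… = 0.18675… → 0.187

0.187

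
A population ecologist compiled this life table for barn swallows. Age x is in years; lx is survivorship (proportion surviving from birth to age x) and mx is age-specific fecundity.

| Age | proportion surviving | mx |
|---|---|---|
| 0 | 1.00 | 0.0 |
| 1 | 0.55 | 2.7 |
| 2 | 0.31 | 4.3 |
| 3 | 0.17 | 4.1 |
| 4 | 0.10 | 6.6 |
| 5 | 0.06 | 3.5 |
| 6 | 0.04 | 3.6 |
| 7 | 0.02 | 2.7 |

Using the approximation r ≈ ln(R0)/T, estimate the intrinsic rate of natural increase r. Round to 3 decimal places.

R0 = Σ lx·mx = 0 + 1.485 + 1.333 + 0.697 + 0.66 + 0.21 + 0.144 + 0.054 = 4.583
Σ x·lx·mx = 11.174; T = 11.174/4.583 = 2.43814…
r ≈ ln(R0)/T = ln(4.583)/2.43814… = 0.62439… → 0.624

0.624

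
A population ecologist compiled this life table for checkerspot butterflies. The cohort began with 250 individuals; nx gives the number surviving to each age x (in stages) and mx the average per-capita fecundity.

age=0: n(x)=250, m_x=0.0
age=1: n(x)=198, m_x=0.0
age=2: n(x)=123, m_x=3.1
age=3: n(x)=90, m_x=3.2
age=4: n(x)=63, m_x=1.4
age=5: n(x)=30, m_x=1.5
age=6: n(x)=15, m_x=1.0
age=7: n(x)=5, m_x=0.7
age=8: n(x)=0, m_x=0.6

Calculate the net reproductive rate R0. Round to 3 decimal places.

3.284

lx = nx/n0 = nx/250: 1, 0.792, 0.492, 0.36, 0.252, 0.12, 0.06, 0.02, 0
lx·mx by age: 0, 0, 1.5252, 1.152, 0.3528, 0.18, 0.06, 0.014, 0
R0 = Σ lx·mx = 3.284 → 3.284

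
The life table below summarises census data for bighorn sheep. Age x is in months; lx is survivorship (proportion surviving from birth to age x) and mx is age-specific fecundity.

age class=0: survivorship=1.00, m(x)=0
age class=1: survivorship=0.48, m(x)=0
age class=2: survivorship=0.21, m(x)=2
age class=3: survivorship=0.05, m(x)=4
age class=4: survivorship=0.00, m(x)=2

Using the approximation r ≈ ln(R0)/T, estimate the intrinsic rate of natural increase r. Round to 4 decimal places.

R0 = Σ lx·mx = 0 + 0 + 0.42 + 0.2 + 0 = 0.62
Σ x·lx·mx = 1.44; T = 1.44/0.62 = 2.32258…
r ≈ ln(R0)/T = ln(0.62)/2.32258… = -0.205821… → -0.2058

-0.2058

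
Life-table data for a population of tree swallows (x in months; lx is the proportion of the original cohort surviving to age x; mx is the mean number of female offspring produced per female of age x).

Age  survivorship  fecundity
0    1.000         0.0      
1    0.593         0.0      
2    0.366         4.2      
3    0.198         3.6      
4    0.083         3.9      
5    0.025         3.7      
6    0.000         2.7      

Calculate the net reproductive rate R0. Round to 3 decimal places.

2.666

lx·mx by age: 0, 0, 1.5372, 0.7128, 0.3237, 0.0925, 0
R0 = Σ lx·mx = 2.6662 → 2.666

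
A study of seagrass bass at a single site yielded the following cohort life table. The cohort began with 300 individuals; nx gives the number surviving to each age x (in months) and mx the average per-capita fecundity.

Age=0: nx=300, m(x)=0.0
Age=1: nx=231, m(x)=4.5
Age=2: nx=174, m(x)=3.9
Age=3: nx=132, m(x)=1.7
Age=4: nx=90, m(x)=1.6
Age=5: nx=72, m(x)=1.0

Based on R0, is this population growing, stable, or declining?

lx = nx/n0 = nx/300: 1, 0.77, 0.58, 0.44, 0.3, 0.24
R0 = Σ lx·mx = 0 + 3.465 + 2.262 + 0.748 + 0.48 + 0.24 = 7.195
R0 > 1, so the population is growing.

growing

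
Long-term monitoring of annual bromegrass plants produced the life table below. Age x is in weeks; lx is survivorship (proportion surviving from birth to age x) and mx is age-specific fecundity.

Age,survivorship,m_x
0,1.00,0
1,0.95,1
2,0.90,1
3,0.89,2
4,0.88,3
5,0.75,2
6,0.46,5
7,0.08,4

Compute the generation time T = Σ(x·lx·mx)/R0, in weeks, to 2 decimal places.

4.06

lx·mx: 0, 0.95, 0.9, 1.78, 2.64, 1.5, 2.3, 0.32 → R0 = 10.39
x·lx·mx: 0, 0.95, 1.8, 5.34, 10.56, 7.5, 13.8, 2.24 → Σ = 42.19
T = 42.19 / 10.39 = 4.060635… → 4.06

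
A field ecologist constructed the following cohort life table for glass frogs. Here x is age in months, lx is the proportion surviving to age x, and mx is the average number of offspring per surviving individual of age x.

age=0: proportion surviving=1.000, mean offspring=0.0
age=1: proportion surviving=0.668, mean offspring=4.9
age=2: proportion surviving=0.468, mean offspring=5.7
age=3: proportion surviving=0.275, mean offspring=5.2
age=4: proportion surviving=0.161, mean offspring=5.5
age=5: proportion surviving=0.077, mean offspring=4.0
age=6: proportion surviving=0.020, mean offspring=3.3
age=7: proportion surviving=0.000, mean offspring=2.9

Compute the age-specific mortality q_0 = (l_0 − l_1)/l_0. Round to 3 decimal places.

0.332

q_0 = (l_0 − l_1) / l_0 = (1 − 0.668) / 1
     = 0.332 / 1 = 0.332 → 0.332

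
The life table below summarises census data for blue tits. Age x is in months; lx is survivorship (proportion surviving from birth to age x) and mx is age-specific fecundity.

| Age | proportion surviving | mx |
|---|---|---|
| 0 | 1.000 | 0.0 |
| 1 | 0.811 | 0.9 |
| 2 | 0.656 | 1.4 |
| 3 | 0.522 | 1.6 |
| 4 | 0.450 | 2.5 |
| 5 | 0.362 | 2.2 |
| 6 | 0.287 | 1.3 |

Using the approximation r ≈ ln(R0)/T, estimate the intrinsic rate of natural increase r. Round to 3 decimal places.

0.473

R0 = Σ lx·mx = 0 + 0.7299 + 0.9184 + 0.8352 + 1.125 + 0.7964 + 0.3731 = 4.778
Σ x·lx·mx = 15.7929; T = 15.7929/4.778 = 3.30534…
r ≈ ln(R0)/T = ln(4.778)/3.30534… = 0.47318… → 0.473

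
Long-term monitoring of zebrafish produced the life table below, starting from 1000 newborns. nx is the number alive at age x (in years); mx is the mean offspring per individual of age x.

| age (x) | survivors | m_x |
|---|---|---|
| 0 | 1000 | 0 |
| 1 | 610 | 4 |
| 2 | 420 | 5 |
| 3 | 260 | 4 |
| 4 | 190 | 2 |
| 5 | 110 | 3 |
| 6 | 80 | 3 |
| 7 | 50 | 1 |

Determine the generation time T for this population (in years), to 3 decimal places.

lx = nx/n0 = nx/1000: 1, 0.61, 0.42, 0.26, 0.19, 0.11, 0.08, 0.05
lx·mx: 0, 2.44, 2.1, 1.04, 0.38, 0.33, 0.24, 0.05 → R0 = 6.58
x·lx·mx: 0, 2.44, 4.2, 3.12, 1.52, 1.65, 1.44, 0.35 → Σ = 14.72
T = 14.72 / 6.58 = 2.237082… → 2.237

2.237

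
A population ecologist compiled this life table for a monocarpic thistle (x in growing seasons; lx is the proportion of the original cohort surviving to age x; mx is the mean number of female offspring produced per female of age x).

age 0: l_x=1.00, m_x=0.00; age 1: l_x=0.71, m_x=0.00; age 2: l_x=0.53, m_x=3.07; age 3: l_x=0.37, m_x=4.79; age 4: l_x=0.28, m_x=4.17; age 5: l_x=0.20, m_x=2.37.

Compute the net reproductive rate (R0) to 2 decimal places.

5.04

lx·mx by age: 0, 0, 1.6271, 1.7723, 1.1676, 0.474
R0 = Σ lx·mx = 5.041 → 5.04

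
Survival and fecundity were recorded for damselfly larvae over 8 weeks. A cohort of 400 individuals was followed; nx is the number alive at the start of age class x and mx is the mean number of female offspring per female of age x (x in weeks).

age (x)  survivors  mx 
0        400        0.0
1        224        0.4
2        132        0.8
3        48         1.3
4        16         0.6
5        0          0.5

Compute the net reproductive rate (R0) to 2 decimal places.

lx = nx/n0 = nx/400: 1, 0.56, 0.33, 0.12, 0.04, 0
lx·mx by age: 0, 0.224, 0.264, 0.156, 0.024, 0
R0 = Σ lx·mx = 0.668 → 0.67

0.67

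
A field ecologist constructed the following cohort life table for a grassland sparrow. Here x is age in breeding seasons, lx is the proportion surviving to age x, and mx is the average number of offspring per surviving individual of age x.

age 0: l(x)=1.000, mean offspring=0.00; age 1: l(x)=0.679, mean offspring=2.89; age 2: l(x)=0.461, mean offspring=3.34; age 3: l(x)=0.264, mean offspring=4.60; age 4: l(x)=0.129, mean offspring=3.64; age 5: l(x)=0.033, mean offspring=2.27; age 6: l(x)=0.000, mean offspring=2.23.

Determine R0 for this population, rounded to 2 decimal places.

lx·mx by age: 0, 1.96231, 1.53974, 1.2144, 0.46956, 0.07491, 0
R0 = Σ lx·mx = 5.26092 → 5.26

5.26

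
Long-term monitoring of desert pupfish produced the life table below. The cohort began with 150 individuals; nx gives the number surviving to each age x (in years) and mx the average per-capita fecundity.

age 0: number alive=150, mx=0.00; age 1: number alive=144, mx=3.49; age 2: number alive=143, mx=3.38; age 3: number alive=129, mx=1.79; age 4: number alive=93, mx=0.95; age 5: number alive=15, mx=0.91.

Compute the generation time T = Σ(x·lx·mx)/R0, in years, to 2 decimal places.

lx = nx/n0 = nx/150: 1, 0.96, 0.95333…, 0.86, 0.62, 0.1
lx·mx: 0, 3.3504, 3.222267…, 1.5394, 0.589, 0.091 → R0 = 8.792067…
x·lx·mx: 0, 3.3504, 6.444533…, 4.6182, 2.356, 0.455 → Σ = 17.224133…
T = 17.224133… / 8.792067… = 1.959054… → 1.96

1.96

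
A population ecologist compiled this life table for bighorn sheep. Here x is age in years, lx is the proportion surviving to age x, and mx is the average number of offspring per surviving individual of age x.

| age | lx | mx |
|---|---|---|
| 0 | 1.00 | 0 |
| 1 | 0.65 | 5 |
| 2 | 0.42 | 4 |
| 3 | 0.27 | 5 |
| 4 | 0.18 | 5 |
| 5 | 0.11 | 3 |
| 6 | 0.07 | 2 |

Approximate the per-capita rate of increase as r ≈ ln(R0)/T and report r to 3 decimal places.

R0 = Σ lx·mx = 0 + 3.25 + 1.68 + 1.35 + 0.9 + 0.33 + 0.14 = 7.65
Σ x·lx·mx = 16.75; T = 16.75/7.65 = 2.18954…
r ≈ ln(R0)/T = ln(7.65)/2.18954… = 0.92928… → 0.929

0.929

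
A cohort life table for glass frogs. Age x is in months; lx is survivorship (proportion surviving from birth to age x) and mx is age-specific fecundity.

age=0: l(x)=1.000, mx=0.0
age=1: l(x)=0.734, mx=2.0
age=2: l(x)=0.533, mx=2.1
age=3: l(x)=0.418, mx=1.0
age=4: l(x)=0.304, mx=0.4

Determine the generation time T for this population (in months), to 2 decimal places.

1.74

lx·mx: 0, 1.468, 1.1193, 0.418, 0.1216 → R0 = 3.1269
x·lx·mx: 0, 1.468, 2.2386, 1.254, 0.4864 → Σ = 5.447
T = 5.447 / 3.1269 = 1.741981… → 1.74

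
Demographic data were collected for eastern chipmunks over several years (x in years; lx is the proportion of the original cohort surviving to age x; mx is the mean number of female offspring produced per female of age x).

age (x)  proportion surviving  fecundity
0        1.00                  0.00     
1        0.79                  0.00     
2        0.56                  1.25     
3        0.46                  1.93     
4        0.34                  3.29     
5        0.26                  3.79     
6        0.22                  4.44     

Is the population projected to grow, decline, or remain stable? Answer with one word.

growing

R0 = Σ lx·mx = 0 + 0 + 0.7 + 0.8878 + 1.1186 + 0.9854 + 0.9768 = 4.6686
R0 > 1, so the population is growing.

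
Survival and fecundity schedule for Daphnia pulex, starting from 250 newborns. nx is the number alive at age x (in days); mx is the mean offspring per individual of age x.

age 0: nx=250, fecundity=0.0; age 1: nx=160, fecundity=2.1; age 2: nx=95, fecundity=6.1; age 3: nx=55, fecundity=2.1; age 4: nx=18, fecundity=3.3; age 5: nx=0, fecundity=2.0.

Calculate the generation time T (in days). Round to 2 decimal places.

1.91

lx = nx/n0 = nx/250: 1, 0.64, 0.38, 0.22, 0.072, 0
lx·mx: 0, 1.344, 2.318, 0.462, 0.2376, 0 → R0 = 4.3616
x·lx·mx: 0, 1.344, 4.636, 1.386, 0.9504, 0 → Σ = 8.3164
T = 8.3164 / 4.3616 = 1.906731… → 1.91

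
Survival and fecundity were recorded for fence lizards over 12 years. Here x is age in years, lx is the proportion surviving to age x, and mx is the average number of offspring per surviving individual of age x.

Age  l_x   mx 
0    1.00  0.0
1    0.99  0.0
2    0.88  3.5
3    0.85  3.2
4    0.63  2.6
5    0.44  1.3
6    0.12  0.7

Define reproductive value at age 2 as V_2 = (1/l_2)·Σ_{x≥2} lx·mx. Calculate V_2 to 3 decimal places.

9.198

lx·mx for x ≥ 2: 3.08, 2.72, 1.638, 0.572, 0.084 → sum = 8.094
V_2 = 8.094 / l_2 = 8.094 / 0.88 = 9.197727… → 9.198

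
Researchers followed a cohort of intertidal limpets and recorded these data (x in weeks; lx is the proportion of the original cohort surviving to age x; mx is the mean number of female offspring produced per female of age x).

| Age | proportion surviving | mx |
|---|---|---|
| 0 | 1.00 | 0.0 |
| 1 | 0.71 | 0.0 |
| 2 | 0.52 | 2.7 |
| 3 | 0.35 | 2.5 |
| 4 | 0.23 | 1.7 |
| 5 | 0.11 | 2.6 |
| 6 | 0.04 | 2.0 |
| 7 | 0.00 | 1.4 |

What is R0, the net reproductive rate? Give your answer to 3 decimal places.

lx·mx by age: 0, 0, 1.404, 0.875, 0.391, 0.286, 0.08, 0
R0 = Σ lx·mx = 3.036 → 3.036

3.036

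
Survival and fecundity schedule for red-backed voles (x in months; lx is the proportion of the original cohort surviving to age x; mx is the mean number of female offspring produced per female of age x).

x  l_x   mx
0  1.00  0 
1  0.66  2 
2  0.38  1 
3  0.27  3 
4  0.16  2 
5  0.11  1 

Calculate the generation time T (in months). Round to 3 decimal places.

lx·mx: 0, 1.32, 0.38, 0.81, 0.32, 0.11 → R0 = 2.94
x·lx·mx: 0, 1.32, 0.76, 2.43, 1.28, 0.55 → Σ = 6.34
T = 6.34 / 2.94 = 2.156463… → 2.156

2.156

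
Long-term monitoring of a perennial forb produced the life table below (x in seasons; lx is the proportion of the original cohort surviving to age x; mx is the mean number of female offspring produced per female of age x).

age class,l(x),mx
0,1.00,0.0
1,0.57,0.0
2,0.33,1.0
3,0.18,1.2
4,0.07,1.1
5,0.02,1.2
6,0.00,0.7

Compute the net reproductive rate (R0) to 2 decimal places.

0.65

lx·mx by age: 0, 0, 0.33, 0.216, 0.077, 0.024, 0
R0 = Σ lx·mx = 0.647 → 0.65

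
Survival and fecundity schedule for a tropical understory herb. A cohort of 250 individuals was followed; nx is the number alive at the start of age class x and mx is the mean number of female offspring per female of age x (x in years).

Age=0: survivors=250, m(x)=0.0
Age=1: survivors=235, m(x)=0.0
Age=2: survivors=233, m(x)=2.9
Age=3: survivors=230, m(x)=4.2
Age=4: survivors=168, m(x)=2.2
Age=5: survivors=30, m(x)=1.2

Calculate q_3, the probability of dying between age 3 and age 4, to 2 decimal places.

0.27

lx = nx/n0 = nx/250: 1, 0.94, 0.932, 0.92, 0.672, 0.12
q_3 = (l_3 − l_4) / l_3 = (0.92 − 0.672) / 0.92
     = 0.248 / 0.92 = 0.269565… → 0.27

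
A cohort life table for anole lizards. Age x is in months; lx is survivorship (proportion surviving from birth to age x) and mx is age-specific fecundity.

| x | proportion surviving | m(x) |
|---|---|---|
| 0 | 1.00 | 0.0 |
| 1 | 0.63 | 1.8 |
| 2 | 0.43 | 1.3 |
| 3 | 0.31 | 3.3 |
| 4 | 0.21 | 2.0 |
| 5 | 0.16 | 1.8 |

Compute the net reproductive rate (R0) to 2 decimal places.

lx·mx by age: 0, 1.134, 0.559, 1.023, 0.42, 0.288
R0 = Σ lx·mx = 3.424 → 3.42

3.42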